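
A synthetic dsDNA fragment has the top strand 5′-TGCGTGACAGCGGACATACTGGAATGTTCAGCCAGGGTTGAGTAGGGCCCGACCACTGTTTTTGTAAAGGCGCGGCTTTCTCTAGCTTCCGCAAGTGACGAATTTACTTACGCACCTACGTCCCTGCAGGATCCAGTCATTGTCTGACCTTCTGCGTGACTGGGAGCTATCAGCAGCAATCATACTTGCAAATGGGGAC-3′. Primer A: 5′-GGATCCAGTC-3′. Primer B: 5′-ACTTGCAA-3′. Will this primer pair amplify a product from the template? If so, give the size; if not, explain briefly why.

Primer A (GGATCCAGTC) matches the top strand at positions 129–138 (3' end points downstream).
Primer B (ACTTGCAA) also matches the top strand directly, at positions 184–191 — its reverse complement TTGCAAGT is not present.
Both primers anneal to the bottom strand with 3' ends pointing the same way, so neither can prime synthesis back toward the other.

No product — both primers anneal to the same strand and extend in the same direction.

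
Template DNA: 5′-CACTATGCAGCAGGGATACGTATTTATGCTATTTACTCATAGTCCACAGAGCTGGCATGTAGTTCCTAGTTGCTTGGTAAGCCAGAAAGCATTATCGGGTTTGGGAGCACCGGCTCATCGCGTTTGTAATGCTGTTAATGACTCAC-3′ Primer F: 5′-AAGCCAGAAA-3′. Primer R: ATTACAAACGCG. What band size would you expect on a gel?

52 bp

Forward primer AAGCCAGAAA is found on the top strand at positions 79–88.
The reverse primer's reverse complement is CGCGTTTGTAAT, which matches the template at positions 119–130.
Product length = (reverse-primer end) − (forward-primer start) + 1 = 130 − 79 + 1 = 52 bp.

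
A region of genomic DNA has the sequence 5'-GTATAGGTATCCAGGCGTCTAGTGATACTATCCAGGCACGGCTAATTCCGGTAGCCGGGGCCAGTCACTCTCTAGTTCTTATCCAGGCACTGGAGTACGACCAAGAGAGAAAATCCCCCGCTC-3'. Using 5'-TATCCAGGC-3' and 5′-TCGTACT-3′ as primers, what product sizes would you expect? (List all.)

93 bp, 72 bp, 21 bp

The forward primer TATCCAGGC matches the top strand at positions 8–16, 29–37, 80–88.
The reverse primer's reverse complement is AGTACGA, matching at positions 94–100.
Each forward site pairs with the reverse site to give a product ending at position 100: sizes 93, 72, 21 bp.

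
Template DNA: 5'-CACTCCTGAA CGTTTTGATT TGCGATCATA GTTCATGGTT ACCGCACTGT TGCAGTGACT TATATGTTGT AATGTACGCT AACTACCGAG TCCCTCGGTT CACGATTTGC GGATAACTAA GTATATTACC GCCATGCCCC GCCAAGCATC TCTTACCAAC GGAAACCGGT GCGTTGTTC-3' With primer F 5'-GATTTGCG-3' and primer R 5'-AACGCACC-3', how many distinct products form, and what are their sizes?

The forward primer GATTTGCG matches the top strand at positions 17–24, 104–111.
The reverse primer's reverse complement is GGTGCGTT, matching at positions 168–175.
Each forward site pairs with the reverse site to give a product ending at position 175: sizes 159, 72 bp.

Two products: 159 bp, 72 bp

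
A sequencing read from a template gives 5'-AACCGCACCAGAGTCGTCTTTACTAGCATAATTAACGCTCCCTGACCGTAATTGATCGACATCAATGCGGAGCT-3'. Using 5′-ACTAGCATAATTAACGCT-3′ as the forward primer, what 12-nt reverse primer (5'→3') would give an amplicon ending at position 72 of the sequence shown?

The forward primer binds at positions 22–39; the product's 3' end on the top strand is position 72.
The reverse primer anneals to the top strand over positions 61–72, i.e. to ATCAATGCGGAG.
Its sequence written 5'→3' is the reverse complement: CTCCGCATTGAT.

5'-CTCCGCATTGAT-3'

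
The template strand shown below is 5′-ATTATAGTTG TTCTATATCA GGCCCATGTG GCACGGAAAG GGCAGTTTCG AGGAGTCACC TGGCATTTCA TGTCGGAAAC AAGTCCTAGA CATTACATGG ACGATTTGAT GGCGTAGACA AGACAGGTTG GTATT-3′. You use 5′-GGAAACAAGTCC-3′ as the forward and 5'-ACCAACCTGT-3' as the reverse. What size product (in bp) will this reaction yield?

The forward primer matches the template at positions 75–86.
The reverse primer's reverse complement is ACAGGTTGGT, which matches the template at positions 123–132.
Amplicon spans positions 75–132: 58 bp.

58 bp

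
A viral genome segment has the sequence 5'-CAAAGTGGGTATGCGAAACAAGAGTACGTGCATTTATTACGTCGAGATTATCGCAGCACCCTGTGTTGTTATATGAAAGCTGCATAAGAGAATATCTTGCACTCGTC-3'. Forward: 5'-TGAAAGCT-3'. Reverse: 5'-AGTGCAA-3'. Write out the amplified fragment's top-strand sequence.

The forward primer matches the template at positions 74–81.
Reverse complement of the reverse primer: TTGCACT. This occurs on the top strand at positions 97–103.
The product is the template from position 74 through 103 (30 bp).

5'-TGAAAGCTGCATAAGAGAATATCTTGCACT-3'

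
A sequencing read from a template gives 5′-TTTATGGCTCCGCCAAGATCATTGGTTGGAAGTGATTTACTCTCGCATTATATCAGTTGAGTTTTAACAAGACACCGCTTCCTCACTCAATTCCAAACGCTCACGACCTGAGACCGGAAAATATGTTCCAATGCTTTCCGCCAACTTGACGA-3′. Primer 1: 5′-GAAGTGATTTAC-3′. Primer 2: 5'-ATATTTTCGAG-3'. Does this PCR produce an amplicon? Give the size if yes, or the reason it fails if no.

Primer 2 (ATATTTTCGAG) does not match the top strand, and its reverse complement CTCGAAAATAT does not match either.
With no annealing site for primer 2, no amplification occurs.

No product — primer 2 has no binding site in the template.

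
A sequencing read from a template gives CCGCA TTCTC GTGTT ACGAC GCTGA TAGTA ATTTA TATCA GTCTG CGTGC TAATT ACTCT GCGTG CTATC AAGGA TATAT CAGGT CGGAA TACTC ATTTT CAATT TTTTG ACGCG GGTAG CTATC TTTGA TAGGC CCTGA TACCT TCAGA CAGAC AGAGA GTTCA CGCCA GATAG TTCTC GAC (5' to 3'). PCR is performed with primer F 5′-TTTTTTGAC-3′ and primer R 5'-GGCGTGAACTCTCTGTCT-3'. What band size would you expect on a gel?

The forward primer matches the template at positions 104–112.
Reverse complement of the reverse primer: AGACAGAGAGTTCACGCC. This occurs on the top strand at positions 152–169.
The product runs from position 104 to position 169, so its length is 169 − 104 + 1 = 66 bp.

66 bp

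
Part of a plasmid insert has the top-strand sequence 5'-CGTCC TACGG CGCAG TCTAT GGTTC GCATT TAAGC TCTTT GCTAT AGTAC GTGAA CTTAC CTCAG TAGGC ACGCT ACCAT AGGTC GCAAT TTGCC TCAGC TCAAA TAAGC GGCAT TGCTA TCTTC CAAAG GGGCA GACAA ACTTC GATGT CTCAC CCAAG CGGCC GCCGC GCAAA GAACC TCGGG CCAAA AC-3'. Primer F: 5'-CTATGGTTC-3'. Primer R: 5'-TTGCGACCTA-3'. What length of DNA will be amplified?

Forward primer CTATGGTTC is found on the top strand at positions 17–25.
Reverse complement of the reverse primer: TAGGTCGCAA. This occurs on the top strand at positions 80–89.
The product runs from position 17 to position 89, so its length is 89 − 17 + 1 = 73 bp.

73 bp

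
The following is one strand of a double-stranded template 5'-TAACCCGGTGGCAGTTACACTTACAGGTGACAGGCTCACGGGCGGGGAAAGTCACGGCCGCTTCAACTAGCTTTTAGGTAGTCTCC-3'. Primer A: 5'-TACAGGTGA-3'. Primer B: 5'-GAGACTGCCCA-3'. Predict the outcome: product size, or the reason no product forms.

No product — primer B has no binding site in the template.

Primer B (GAGACTGCCCA) does not match the top strand, and its reverse complement TGGGCAGTCTC does not match either.
With no annealing site for primer B, no amplification occurs.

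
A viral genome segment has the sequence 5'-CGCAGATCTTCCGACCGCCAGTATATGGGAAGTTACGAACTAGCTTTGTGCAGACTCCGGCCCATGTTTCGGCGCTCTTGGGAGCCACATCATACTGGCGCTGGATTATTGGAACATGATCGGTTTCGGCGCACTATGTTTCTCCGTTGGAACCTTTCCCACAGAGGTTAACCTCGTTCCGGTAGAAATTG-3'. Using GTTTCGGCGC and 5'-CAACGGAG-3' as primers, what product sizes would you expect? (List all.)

The forward primer GTTTCGGCGC matches the top strand at positions 66–75, 123–132.
The reverse primer's reverse complement is CTCCGTTG, matching at positions 142–149.
Each forward site pairs with the reverse site to give a product ending at position 149: sizes 84, 27 bp.

84 bp, 27 bp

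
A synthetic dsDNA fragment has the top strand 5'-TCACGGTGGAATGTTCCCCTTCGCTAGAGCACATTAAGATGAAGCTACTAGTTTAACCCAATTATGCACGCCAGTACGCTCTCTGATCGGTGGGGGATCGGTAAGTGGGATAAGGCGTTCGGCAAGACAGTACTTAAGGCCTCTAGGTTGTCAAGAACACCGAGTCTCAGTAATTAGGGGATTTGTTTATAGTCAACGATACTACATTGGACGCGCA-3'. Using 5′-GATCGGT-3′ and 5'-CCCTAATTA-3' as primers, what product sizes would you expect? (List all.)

The forward primer GATCGGT matches the top strand at positions 85–91, 96–102.
The reverse primer's reverse complement is TAATTAGGG, matching at positions 171–179.
Each forward site pairs with the reverse site to give a product ending at position 179: sizes 95, 84 bp.

95 bp, 84 bp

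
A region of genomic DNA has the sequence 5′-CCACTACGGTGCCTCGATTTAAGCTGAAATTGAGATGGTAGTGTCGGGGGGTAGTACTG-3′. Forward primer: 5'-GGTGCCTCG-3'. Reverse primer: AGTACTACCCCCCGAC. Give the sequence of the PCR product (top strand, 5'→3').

The forward primer matches the template at positions 8–16.
Reverse complement of the reverse primer: GTCGGGGGGTAGTACT. This occurs on the top strand at positions 43–58.
The product is the template from position 8 through 58 (51 bp).

5'-GGTGCCTCGATTTAAGCTGAAATTGAGATGGTAGTGTCGGGGGGTAGTACT-3'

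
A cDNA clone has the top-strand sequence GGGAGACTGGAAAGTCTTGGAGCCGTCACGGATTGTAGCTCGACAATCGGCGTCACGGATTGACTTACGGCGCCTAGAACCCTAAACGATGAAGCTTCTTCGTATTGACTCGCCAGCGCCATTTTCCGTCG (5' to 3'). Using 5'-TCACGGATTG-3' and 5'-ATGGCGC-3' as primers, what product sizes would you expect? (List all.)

97 bp, 70 bp

The forward primer TCACGGATTG matches the top strand at positions 26–35, 53–62.
The reverse primer's reverse complement is GCGCCAT, matching at positions 116–122.
Each forward site pairs with the reverse site to give a product ending at position 122: sizes 97, 70 bp.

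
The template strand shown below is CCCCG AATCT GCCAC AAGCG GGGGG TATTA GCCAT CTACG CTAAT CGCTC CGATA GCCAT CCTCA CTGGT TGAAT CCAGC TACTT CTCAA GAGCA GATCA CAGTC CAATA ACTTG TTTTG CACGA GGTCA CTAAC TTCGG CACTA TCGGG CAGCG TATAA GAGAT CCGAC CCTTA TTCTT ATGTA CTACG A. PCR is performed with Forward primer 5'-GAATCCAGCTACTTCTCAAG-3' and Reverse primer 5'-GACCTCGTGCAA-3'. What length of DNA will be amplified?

58 bp

The forward primer matches the template at positions 72–91.
Reverse complement of the reverse primer: TTGCACGAGGTC. This occurs on the top strand at positions 118–129.
Amplicon spans positions 72–129: 58 bp.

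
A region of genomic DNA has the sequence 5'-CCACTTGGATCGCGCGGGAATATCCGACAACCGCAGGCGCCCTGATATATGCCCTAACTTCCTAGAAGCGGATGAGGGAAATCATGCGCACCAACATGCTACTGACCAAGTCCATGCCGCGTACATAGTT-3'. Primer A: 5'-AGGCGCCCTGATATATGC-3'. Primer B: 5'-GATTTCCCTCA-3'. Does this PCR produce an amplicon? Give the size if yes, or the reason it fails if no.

Primer A (AGGCGCCCTGATATATGC) matches the top strand at positions 35–52; it acts as a forward primer.
Primer B's reverse complement is TGAGGGAAATC, matching the top strand at positions 73–83; it acts as a reverse primer.
The 3' ends face each other across positions 35–83, giving a 49 bp product.

Yes — a 49 bp product.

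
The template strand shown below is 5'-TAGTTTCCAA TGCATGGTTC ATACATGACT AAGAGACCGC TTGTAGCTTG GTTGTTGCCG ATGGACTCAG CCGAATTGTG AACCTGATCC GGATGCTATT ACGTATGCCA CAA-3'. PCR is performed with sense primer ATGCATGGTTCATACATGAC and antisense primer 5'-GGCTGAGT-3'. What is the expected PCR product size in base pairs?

Scanning the template, ATGCATGGTTCATACATGAC occurs at positions 10–29; this primer anneals to the bottom strand there with its 3' end pointing downstream.
Taking the reverse complement of GGCTGAGT gives ACTCAGCC, found at positions 65–72 on the template; the primer anneals here to the top strand with its 3' end pointing upstream.
Product length = (reverse-primer end) − (forward-primer start) + 1 = 72 − 10 + 1 = 63 bp.

63 bp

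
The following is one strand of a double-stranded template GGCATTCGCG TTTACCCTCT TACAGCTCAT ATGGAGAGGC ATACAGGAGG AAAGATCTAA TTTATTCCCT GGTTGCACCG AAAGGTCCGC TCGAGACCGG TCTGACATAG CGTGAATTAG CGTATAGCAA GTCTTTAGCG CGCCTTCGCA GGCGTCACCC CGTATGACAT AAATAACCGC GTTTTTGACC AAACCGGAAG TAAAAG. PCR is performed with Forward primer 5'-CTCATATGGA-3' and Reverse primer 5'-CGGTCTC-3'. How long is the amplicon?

The forward primer matches the template at positions 26–35.
Taking the reverse complement of CGGTCTC gives GAGACCG, found at positions 93–99 on the template; the primer anneals here to the top strand with its 3' end pointing upstream.
The product runs from position 26 to position 99, so its length is 99 − 26 + 1 = 74 bp.

74 bp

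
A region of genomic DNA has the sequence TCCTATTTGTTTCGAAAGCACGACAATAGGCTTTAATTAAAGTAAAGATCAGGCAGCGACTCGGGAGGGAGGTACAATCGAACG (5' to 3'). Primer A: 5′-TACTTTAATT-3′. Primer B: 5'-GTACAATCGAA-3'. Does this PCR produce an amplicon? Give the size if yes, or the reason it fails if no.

Primer A (TACTTTAATT) has reverse complement AATTAAAGTA, which matches the top strand at positions 35–44; primer A anneals to the top strand there with its 3' end pointing upstream toward position 35.
Primer B (GTACAATCGAA) matches the top strand directly at positions 72–82; it anneals to the bottom strand with its 3' end pointing downstream toward position 82.
The 3' ends diverge (primer A extends toward position 1, primer B toward position 84), so the primers never converge on a shared product.

No product — the primers' 3' ends point away from each other.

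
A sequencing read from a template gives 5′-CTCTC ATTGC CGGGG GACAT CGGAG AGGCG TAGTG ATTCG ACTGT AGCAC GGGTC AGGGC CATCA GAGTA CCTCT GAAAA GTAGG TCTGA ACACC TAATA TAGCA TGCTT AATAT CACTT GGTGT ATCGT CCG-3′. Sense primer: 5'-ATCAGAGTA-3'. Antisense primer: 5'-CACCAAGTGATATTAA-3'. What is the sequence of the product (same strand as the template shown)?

The forward primer matches the template at positions 62–70.
The reverse primer's reverse complement is TTAATATCACTTGGTG, which matches the template at positions 109–124.
The product is the template from position 62 through 124 (63 bp).

5'-ATCAGAGTACCTCTGAAAAGTAGGTCTGAACACCTAATATAGCATGCTTAATATCACTTGGTG-3'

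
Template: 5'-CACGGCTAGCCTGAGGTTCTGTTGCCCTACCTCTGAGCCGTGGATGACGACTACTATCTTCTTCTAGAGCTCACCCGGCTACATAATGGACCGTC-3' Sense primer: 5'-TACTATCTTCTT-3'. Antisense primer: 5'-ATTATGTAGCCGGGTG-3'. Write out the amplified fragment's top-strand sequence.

5'-TACTATCTTCTTCTAGAGCTCACCCGGCTACATAAT-3'

Scanning the template, TACTATCTTCTT occurs at positions 52–63; this primer anneals to the bottom strand there with its 3' end pointing downstream.
Reverse complement of the reverse primer: CACCCGGCTACATAAT. This occurs on the top strand at positions 72–87.
The product is the template from position 52 through 87 (36 bp).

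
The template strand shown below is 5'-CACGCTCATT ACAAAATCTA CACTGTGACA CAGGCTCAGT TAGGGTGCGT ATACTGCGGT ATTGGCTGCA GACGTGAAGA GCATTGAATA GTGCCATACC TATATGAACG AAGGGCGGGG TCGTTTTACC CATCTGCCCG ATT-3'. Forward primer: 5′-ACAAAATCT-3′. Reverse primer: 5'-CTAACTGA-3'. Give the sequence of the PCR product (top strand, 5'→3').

5'-ACAAAATCTACACTGTGACACAGGCTCAGTTAG-3'

The forward primer matches the template at positions 11–19.
Reverse complement of the reverse primer: TCAGTTAG. This occurs on the top strand at positions 36–43.
The product is the template from position 11 through 43 (33 bp).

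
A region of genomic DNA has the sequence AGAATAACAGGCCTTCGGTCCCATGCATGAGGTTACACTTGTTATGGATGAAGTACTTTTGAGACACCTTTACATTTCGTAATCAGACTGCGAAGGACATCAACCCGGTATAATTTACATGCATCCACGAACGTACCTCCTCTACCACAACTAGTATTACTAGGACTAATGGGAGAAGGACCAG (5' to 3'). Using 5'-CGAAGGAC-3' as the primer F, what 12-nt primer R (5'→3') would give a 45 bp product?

The forward primer binds at positions 91–98, so a 45 bp product ends at position 91 + 45 − 1 = 135.
The reverse primer anneals to the top strand over positions 124–135, i.e. to TCCACGAACGTA.
Its sequence written 5'→3' is the reverse complement: TACGTTCGTGGA.

5'-TACGTTCGTGGA-3'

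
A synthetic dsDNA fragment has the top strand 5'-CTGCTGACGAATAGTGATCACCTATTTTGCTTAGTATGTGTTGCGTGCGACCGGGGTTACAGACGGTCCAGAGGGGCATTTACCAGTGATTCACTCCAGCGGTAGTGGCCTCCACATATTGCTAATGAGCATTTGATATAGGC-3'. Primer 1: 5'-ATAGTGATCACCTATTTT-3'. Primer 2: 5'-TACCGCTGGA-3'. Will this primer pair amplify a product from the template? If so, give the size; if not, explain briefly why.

Primer 1 (ATAGTGATCACCTATTTT) matches the top strand at positions 11–28; it acts as a forward primer.
Primer 2's reverse complement is TCCAGCGGTA, matching the top strand at positions 95–104; it acts as a reverse primer.
The 3' ends face each other across positions 11–104, giving a 94 bp product.

Yes — a 94 bp product.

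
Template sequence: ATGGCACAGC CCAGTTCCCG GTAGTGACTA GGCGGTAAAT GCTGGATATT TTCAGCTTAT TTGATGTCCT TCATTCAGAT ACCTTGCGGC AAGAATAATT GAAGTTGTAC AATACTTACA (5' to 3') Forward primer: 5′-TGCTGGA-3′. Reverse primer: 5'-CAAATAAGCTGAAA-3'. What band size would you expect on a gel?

Scanning the template, TGCTGGA occurs at positions 40–46; this primer anneals to the bottom strand there with its 3' end pointing downstream.
The reverse primer's reverse complement is TTTCAGCTTATTTG, which matches the template at positions 50–63.
Product length = (reverse-primer end) − (forward-primer start) + 1 = 63 − 40 + 1 = 24 bp.

24 bp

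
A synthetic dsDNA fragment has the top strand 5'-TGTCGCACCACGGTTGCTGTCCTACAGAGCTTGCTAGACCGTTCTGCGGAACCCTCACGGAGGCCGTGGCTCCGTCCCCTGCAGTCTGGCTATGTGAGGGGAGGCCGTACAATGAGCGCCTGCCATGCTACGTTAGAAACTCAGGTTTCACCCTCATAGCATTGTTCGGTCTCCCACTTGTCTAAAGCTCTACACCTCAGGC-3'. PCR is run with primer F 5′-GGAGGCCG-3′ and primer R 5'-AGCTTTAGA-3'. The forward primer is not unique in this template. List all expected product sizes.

The forward primer GGAGGCCG matches the top strand at positions 59–66, 100–107.
The reverse primer's reverse complement is TCTAAAGCT, matching at positions 181–189.
Each forward site pairs with the reverse site to give a product ending at position 189: sizes 131, 90 bp.

131 bp, 90 bp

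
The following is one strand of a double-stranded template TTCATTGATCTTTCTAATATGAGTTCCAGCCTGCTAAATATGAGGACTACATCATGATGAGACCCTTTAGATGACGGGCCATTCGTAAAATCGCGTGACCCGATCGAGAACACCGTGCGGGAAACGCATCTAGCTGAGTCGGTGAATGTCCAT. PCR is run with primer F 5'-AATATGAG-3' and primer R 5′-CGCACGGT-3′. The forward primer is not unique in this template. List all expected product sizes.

The forward primer AATATGAG matches the top strand at positions 16–23, 37–44.
The reverse primer's reverse complement is ACCGTGCG, matching at positions 112–119.
Each forward site pairs with the reverse site to give a product ending at position 119: sizes 104, 83 bp.

104 bp, 83 bp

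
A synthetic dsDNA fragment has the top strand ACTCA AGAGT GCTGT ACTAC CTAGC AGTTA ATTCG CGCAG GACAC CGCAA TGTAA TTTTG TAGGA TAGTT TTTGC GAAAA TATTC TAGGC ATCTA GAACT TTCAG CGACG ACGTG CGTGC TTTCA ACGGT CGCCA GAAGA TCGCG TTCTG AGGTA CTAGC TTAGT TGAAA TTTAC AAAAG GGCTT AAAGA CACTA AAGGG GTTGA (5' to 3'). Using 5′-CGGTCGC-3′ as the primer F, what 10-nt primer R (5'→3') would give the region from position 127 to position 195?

The product's 3' end on the top strand is position 195.
The reverse primer anneals to the top strand over positions 186–195, i.e. to AAAGACACTA.
Its sequence written 5'→3' is the reverse complement: TAGTGTCTTT.

5'-TAGTGTCTTT-3'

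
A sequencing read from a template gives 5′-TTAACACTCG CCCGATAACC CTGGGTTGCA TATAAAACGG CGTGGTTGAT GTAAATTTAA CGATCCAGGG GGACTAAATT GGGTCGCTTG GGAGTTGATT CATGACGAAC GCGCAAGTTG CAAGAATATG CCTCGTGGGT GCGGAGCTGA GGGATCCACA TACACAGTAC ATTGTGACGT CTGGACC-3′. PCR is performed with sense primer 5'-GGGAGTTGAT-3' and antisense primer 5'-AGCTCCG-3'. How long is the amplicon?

59 bp

The forward primer matches the template at positions 90–99.
The reverse primer's reverse complement is CGGAGCT, which matches the template at positions 142–148.
Product length = (reverse-primer end) − (forward-primer start) + 1 = 148 − 90 + 1 = 59 bp.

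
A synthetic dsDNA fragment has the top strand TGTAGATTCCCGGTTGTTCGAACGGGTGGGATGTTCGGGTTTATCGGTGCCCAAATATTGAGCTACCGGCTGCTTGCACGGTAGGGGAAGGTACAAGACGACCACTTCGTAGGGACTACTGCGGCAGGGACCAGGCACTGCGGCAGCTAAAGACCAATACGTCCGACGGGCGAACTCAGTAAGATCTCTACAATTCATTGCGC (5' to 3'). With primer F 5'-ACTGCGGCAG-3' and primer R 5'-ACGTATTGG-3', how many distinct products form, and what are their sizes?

Two products: 45 bp, 26 bp

The forward primer ACTGCGGCAG matches the top strand at positions 118–127, 137–146.
The reverse primer's reverse complement is CCAATACGT, matching at positions 154–162.
Each forward site pairs with the reverse site to give a product ending at position 162: sizes 45, 26 bp.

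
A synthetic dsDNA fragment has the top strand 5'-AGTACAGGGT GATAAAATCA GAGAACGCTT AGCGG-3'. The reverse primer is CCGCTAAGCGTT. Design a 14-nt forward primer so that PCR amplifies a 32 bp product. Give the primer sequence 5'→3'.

The reverse primer's reverse complement AACGCTTAGCGG matches the template at positions 24–35, so the product ends at position 35.
A 32 bp product then starts at position 35 − 32 + 1 = 4.
The forward primer is identical to the top strand there: ACAGGGTGATAAAA.

5'-ACAGGGTGATAAAA-3'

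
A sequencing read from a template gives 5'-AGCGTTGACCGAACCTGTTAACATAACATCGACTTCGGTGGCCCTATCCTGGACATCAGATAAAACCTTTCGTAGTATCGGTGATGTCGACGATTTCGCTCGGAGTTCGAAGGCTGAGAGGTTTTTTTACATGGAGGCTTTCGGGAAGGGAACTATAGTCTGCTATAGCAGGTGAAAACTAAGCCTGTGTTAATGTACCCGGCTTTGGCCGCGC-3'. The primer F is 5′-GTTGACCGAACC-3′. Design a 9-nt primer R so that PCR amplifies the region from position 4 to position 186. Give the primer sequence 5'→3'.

5'-AGGCTTAGT-3'

The product's 3' end on the top strand is position 186.
The reverse primer anneals to the top strand over positions 178–186, i.e. to ACTAAGCCT.
Its sequence written 5'→3' is the reverse complement: AGGCTTAGT.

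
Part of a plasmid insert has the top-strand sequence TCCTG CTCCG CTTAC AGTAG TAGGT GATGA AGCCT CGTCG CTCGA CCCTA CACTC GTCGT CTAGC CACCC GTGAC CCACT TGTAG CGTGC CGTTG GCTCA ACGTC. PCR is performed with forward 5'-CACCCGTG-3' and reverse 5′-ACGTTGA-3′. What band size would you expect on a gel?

39 bp

Scanning the template, CACCCGTG occurs at positions 66–73; this primer anneals to the bottom strand there with its 3' end pointing downstream.
Taking the reverse complement of ACGTTGA gives TCAACGT, found at positions 98–104 on the template; the primer anneals here to the top strand with its 3' end pointing upstream.
Product length = (reverse-primer end) − (forward-primer start) + 1 = 104 − 66 + 1 = 39 bp.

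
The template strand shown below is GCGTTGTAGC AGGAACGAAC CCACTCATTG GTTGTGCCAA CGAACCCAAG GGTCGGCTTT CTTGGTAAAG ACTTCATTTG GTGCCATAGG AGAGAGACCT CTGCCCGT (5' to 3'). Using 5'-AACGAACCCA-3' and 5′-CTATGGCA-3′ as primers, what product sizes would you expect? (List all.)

76 bp, 51 bp

The forward primer AACGAACCCA matches the top strand at positions 14–23, 39–48.
The reverse primer's reverse complement is TGCCATAG, matching at positions 82–89.
Each forward site pairs with the reverse site to give a product ending at position 89: sizes 76, 51 bp.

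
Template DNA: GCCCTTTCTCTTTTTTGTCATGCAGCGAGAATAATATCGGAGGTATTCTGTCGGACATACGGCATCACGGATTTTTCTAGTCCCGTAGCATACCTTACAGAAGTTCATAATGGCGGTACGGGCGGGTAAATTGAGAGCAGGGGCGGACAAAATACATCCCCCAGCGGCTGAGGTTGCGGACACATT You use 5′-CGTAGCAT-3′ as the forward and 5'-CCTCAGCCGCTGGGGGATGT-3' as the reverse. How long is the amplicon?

90 bp

The forward primer matches the template at positions 84–91.
The reverse primer's reverse complement is ACATCCCCCAGCGGCTGAGG, which matches the template at positions 154–173.
Amplicon spans positions 84–173: 90 bp.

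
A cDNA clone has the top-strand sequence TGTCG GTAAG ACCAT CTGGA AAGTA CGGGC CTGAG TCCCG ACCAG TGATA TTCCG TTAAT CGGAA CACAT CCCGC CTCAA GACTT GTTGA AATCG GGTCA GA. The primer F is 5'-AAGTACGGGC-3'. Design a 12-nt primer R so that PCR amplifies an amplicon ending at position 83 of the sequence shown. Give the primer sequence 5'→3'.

5'-GTCTTGAGGCGG-3'

The forward primer binds at positions 21–30; the product's 3' end on the top strand is position 83.
The reverse primer anneals to the top strand over positions 72–83, i.e. to CCGCCTCAAGAC.
Its sequence written 5'→3' is the reverse complement: GTCTTGAGGCGG.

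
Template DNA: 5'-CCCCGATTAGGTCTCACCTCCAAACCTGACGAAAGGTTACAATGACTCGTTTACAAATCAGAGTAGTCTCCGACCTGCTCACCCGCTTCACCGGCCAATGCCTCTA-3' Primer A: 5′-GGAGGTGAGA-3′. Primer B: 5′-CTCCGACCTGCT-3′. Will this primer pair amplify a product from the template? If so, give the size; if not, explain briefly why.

No product — the primers' 3' ends point away from each other.

Primer A (GGAGGTGAGA) has reverse complement TCTCACCTCC, which matches the top strand at positions 12–21; primer A anneals to the top strand there with its 3' end pointing upstream toward position 12.
Primer B (CTCCGACCTGCT) matches the top strand directly at positions 68–79; it anneals to the bottom strand with its 3' end pointing downstream toward position 79.
The 3' ends diverge (primer A extends toward position 1, primer B toward position 106), so the primers never converge on a shared product.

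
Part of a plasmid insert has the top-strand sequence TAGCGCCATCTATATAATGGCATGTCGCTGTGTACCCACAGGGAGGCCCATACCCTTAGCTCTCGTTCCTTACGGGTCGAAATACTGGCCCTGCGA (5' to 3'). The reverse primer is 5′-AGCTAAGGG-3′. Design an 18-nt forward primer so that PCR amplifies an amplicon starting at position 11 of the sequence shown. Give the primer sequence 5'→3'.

The reverse primer's reverse complement CCCTTAGCT matches the template at positions 53–61; the product starts at position 11.
The forward primer is identical to the top strand over positions 11–28: TATATAATGGCATGTCGC.

5'-TATATAATGGCATGTCGC-3'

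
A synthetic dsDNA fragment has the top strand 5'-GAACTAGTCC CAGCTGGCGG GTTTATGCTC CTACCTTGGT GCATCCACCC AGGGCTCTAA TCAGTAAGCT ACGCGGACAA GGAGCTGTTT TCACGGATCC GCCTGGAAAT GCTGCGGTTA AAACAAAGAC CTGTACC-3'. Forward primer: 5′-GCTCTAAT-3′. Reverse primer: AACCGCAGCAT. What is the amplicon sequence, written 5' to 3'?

5'-GCTCTAATCAGTAAGCTACGCGGACAAGGAGCTGTTTTCACGGATCCGCCTGGAAATGCTGCGGTT-3'

Scanning the template, GCTCTAAT occurs at positions 54–61; this primer anneals to the bottom strand there with its 3' end pointing downstream.
Reverse complement of the reverse primer: ATGCTGCGGTT. This occurs on the top strand at positions 109–119.
The product is the template from position 54 through 119 (66 bp).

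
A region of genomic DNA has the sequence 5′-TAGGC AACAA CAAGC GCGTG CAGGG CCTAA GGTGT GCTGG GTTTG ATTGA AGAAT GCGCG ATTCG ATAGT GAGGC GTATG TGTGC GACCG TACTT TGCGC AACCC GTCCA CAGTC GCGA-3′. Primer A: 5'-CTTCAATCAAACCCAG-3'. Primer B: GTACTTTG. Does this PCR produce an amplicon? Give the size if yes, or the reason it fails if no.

Primer A (CTTCAATCAAACCCAG) has reverse complement CTGGGTTTGATTGAAG, which matches the top strand at positions 37–52; primer A anneals to the top strand there with its 3' end pointing upstream toward position 37.
Primer B (GTACTTTG) matches the top strand directly at positions 90–97; it anneals to the bottom strand with its 3' end pointing downstream toward position 97.
The 3' ends diverge (primer A extends toward position 1, primer B toward position 119), so the primers never converge on a shared product.

No product — the primers' 3' ends point away from each other.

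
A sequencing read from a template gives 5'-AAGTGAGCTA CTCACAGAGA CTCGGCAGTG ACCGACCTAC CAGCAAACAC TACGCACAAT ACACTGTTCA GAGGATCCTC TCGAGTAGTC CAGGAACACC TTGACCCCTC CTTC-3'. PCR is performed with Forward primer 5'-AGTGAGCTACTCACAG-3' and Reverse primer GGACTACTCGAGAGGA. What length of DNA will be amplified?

90 bp

The forward primer matches the template at positions 2–17.
The reverse primer's reverse complement is TCCTCTCGAGTAGTCC, which matches the template at positions 76–91.
Product length = (reverse-primer end) − (forward-primer start) + 1 = 91 − 2 + 1 = 90 bp.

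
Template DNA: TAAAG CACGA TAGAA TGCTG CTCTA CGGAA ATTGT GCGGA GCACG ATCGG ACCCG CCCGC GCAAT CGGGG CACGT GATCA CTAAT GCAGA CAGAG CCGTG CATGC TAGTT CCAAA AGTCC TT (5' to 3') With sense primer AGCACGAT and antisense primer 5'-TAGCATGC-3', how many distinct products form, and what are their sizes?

Two products: 104 bp, 68 bp

The forward primer AGCACGAT matches the top strand at positions 4–11, 40–47.
The reverse primer's reverse complement is GCATGCTA, matching at positions 100–107.
Each forward site pairs with the reverse site to give a product ending at position 107: sizes 104, 68 bp.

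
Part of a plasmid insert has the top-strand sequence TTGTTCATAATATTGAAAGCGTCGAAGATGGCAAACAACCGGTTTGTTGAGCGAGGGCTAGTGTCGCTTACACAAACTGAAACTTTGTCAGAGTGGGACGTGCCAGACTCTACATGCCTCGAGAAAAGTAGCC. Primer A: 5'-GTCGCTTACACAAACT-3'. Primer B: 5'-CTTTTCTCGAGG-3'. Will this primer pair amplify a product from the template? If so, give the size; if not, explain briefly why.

Primer A (GTCGCTTACACAAACT) matches the top strand at positions 63–78; it acts as a forward primer.
Primer B's reverse complement is CCTCGAGAAAAG, matching the top strand at positions 117–128; it acts as a reverse primer.
The 3' ends face each other across positions 63–128, giving a 66 bp product.

Yes — a 66 bp product.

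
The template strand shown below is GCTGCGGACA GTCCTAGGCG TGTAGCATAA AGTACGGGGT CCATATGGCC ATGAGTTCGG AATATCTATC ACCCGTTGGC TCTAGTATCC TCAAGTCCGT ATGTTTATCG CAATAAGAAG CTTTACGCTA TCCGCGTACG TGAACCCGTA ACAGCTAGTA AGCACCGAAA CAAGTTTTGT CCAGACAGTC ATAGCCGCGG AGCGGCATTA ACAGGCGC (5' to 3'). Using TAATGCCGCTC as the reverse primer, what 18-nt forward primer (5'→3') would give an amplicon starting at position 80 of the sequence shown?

The reverse primer's reverse complement GAGCGGCATTA matches the template at positions 200–210; the product starts at position 80.
The forward primer is identical to the top strand over positions 80–97: CTCTAGTATCCTCAAGTC.

5'-CTCTAGTATCCTCAAGTC-3'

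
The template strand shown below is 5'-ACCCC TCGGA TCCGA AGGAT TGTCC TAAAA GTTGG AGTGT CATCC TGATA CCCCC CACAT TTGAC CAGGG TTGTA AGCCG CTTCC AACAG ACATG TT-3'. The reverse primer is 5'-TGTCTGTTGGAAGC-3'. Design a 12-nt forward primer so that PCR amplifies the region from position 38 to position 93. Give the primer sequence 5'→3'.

5'-TGTCATCCTGAT-3'

The reverse primer's reverse complement GCTTCCAACAGACA matches the template at positions 80–93; the product starts at position 38.
The forward primer is identical to the top strand over positions 38–49: TGTCATCCTGAT.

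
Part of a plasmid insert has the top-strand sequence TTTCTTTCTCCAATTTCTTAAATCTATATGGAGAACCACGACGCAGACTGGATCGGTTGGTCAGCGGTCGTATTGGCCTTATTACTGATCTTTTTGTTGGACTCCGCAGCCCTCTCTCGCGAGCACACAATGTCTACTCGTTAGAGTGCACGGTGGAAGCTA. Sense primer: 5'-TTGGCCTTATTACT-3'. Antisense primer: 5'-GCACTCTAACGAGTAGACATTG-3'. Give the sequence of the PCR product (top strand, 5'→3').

Scanning the template, TTGGCCTTATTACT occurs at positions 73–86; this primer anneals to the bottom strand there with its 3' end pointing downstream.
Taking the reverse complement of GCACTCTAACGAGTAGACATTG gives CAATGTCTACTCGTTAGAGTGC, found at positions 128–149 on the template; the primer anneals here to the top strand with its 3' end pointing upstream.
The product is the template from position 73 through 149 (77 bp).

5'-TTGGCCTTATTACTGATCTTTTTGTTGGACTCCGCAGCCCTCTCTCGCGAGCACACAATGTCTACTCGTTAGAGTGC-3'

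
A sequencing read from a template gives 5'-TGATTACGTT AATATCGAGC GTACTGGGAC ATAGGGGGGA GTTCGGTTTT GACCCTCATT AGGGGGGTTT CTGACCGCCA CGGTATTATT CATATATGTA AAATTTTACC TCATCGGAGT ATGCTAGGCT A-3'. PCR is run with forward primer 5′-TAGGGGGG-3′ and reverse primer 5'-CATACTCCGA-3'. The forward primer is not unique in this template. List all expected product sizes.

The forward primer TAGGGGGG matches the top strand at positions 32–39, 60–67.
The reverse primer's reverse complement is TCGGAGTATG, matching at positions 114–123.
Each forward site pairs with the reverse site to give a product ending at position 123: sizes 92, 64 bp.

92 bp, 64 bp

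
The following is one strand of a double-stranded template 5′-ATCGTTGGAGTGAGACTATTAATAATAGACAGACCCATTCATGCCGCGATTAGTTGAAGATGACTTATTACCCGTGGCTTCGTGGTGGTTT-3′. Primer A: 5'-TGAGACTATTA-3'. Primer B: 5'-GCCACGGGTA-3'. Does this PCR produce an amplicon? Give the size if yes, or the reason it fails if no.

Primer A (TGAGACTATTA) matches the top strand at positions 11–21; it acts as a forward primer.
Primer B's reverse complement is TACCCGTGGC, matching the top strand at positions 69–78; it acts as a reverse primer.
The 3' ends face each other across positions 11–78, giving a 68 bp product.

Yes — a 68 bp product.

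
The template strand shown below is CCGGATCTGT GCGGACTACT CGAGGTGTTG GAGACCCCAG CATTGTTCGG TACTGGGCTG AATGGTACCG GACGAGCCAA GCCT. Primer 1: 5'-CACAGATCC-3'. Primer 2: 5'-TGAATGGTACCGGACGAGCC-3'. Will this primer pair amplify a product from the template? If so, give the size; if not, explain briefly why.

Primer 1 (CACAGATCC) has reverse complement GGATCTGTG, which matches the top strand at positions 3–11; primer 1 anneals to the top strand there with its 3' end pointing upstream toward position 3.
Primer 2 (TGAATGGTACCGGACGAGCC) matches the top strand directly at positions 59–78; it anneals to the bottom strand with its 3' end pointing downstream toward position 78.
The 3' ends diverge (primer 1 extends toward position 1, primer 2 toward position 84), so the primers never converge on a shared product.

No product — the primers' 3' ends point away from each other.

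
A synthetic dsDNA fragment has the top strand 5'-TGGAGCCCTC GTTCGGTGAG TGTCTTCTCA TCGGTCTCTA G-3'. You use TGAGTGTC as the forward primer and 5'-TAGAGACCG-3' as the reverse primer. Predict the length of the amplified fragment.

24 bp

The forward primer matches the template at positions 17–24.
Taking the reverse complement of TAGAGACCG gives CGGTCTCTA, found at positions 32–40 on the template; the primer anneals here to the top strand with its 3' end pointing upstream.
Amplicon spans positions 17–40: 24 bp.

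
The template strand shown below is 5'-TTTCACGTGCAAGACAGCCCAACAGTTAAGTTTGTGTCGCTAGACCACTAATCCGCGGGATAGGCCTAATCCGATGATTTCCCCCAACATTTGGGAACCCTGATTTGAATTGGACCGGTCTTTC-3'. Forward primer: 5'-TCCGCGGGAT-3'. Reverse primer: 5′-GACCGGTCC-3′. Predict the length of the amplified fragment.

69 bp

Scanning the template, TCCGCGGGAT occurs at positions 52–61; this primer anneals to the bottom strand there with its 3' end pointing downstream.
The reverse primer's reverse complement is GGACCGGTC, which matches the template at positions 112–120.
Product length = (reverse-primer end) − (forward-primer start) + 1 = 120 − 52 + 1 = 69 bp.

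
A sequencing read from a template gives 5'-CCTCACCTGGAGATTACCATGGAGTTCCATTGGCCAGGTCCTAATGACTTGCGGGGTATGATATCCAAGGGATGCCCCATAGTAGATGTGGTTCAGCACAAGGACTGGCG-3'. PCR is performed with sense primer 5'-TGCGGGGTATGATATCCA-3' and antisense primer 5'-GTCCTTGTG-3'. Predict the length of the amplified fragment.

Forward primer TGCGGGGTATGATATCCA is found on the top strand at positions 50–67.
The reverse primer's reverse complement is CACAAGGAC, which matches the template at positions 97–105.
The product runs from position 50 to position 105, so its length is 105 − 50 + 1 = 56 bp.

56 bp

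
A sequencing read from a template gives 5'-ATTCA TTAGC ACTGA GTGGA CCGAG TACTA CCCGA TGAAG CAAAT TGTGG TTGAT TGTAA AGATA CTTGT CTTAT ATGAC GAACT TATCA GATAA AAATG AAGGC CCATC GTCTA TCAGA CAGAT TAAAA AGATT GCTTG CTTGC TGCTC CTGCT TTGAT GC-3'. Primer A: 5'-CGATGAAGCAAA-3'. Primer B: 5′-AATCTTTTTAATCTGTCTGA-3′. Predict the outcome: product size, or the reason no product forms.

Primer A (CGATGAAGCAAA) matches the top strand at positions 33–44; it acts as a forward primer.
Primer B's reverse complement is TCAGACAGATTAAAAAGATT, matching the top strand at positions 116–135; it acts as a reverse primer.
The 3' ends face each other across positions 33–135, giving a 103 bp product.

Yes — a 103 bp product.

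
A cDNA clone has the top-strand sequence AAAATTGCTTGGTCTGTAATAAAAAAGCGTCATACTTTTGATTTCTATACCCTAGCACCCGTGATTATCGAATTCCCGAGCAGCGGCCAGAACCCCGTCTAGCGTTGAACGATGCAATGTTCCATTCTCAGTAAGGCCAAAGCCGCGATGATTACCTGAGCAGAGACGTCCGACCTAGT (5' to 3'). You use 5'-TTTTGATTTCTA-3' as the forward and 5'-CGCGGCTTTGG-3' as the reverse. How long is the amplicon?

112 bp

Scanning the template, TTTTGATTTCTA occurs at positions 36–47; this primer anneals to the bottom strand there with its 3' end pointing downstream.
The reverse primer's reverse complement is CCAAAGCCGCG, which matches the template at positions 137–147.
The product runs from position 36 to position 147, so its length is 147 − 36 + 1 = 112 bp.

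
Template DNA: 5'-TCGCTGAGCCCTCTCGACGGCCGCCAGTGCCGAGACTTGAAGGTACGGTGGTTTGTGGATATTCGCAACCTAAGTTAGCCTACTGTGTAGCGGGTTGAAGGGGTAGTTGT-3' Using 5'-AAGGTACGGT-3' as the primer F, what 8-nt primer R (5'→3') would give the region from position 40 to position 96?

The product's 3' end on the top strand is position 96.
The reverse primer anneals to the top strand over positions 89–96, i.e. to AGCGGGTT.
Its sequence written 5'→3' is the reverse complement: AACCCGCT.

5'-AACCCGCT-3'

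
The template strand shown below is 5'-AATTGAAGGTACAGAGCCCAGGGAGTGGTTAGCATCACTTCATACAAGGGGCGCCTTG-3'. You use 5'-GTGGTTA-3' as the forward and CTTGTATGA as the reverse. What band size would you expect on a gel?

The forward primer matches the template at positions 25–31.
The reverse primer's reverse complement is TCATACAAG, which matches the template at positions 40–48.
The product runs from position 25 to position 48, so its length is 48 − 25 + 1 = 24 bp.

24 bp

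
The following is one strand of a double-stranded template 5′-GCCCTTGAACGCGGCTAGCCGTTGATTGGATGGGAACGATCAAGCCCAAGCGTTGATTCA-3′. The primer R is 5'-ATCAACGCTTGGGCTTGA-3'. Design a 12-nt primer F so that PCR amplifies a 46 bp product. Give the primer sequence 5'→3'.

5'-CGGCTAGCCGTT-3'

The reverse primer's reverse complement TCAAGCCCAAGCGTTGAT matches the template at positions 40–57, so the product ends at position 57.
A 46 bp product then starts at position 57 − 46 + 1 = 12.
The forward primer is identical to the top strand there: CGGCTAGCCGTT.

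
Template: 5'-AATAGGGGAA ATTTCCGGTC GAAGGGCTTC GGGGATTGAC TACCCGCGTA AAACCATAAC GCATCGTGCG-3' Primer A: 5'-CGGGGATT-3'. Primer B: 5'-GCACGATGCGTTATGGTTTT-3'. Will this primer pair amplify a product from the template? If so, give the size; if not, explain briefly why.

Primer A (CGGGGATT) matches the top strand at positions 30–37; it acts as a forward primer.
Primer B's reverse complement is AAAACCATAACGCATCGTGC, matching the top strand at positions 50–69; it acts as a reverse primer.
The 3' ends face each other across positions 30–69, giving a 40 bp product.

Yes — a 40 bp product.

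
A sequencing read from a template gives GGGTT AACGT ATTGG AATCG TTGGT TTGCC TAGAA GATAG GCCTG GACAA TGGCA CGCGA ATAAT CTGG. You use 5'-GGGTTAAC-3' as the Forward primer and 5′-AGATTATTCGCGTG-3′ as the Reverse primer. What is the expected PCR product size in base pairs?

67 bp

Scanning the template, GGGTTAAC occurs at positions 1–8; this primer anneals to the bottom strand there with its 3' end pointing downstream.
The reverse primer's reverse complement is CACGCGAATAATCT, which matches the template at positions 54–67.
Amplicon spans positions 1–67: 67 bp.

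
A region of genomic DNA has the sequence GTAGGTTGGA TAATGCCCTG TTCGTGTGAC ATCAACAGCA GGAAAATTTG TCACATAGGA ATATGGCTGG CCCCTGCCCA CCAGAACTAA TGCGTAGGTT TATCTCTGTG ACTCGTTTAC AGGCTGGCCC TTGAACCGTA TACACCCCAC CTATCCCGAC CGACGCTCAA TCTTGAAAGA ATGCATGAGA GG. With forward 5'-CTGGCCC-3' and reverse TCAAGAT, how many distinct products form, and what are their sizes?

Two products: 110 bp, 53 bp

The forward primer CTGGCCC matches the top strand at positions 67–73, 124–130.
The reverse primer's reverse complement is ATCTTGA, matching at positions 170–176.
Each forward site pairs with the reverse site to give a product ending at position 176: sizes 110, 53 bp.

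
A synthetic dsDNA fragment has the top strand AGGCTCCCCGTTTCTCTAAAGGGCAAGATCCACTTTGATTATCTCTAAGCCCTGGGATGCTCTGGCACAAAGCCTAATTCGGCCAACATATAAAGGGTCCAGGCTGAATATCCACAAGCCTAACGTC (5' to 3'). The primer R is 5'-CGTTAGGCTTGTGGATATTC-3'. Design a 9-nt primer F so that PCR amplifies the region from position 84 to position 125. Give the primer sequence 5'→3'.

5'-CAACATATA-3'

The reverse primer's reverse complement GAATATCCACAAGCCTAACG matches the template at positions 106–125; the product starts at position 84.
The forward primer is identical to the top strand over positions 84–92: CAACATATA.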